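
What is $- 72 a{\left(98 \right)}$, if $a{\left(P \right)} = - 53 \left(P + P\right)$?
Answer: $747936$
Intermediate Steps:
$a{\left(P \right)} = - 106 P$ ($a{\left(P \right)} = - 53 \cdot 2 P = - 106 P$)
$- 72 a{\left(98 \right)} = - 72 \left(\left(-106\right) 98\right) = \left(-72\right) \left(-10388\right) = 747936$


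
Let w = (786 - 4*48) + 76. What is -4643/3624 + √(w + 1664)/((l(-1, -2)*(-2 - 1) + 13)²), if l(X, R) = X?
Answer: -4643/3624 + √2334/256 ≈ -1.0925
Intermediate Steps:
w = 670 (w = (786 - 192) + 76 = 594 + 76 = 670)
-4643/3624 + √(w + 1664)/((l(-1, -2)*(-2 - 1) + 13)²) = -4643/3624 + √(670 + 1664)/((-(-2 - 1) + 13)²) = -4643*1/3624 + √2334/((-1*(-3) + 13)²) = -4643/3624 + √2334/((3 + 13)²) = -4643/3624 + √2334/(16²) = -4643/3624 + √2334/256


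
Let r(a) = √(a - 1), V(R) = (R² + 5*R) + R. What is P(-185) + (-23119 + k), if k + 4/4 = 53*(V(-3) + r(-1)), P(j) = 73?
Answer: -23524 + 53*I*√2 ≈ -23524.0 + 74.953*I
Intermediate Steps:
V(R) = R² + 6*R
r(a) = √(-1 + a)
k = -478 + 53*I*√2 (k = -1 + 53*(-3*(6 - 3) + √(-1 - 1)) = -1 + 53*(-3*3 + √(-2)) = -1 + 53*(-9 + I*√2) = -1 + (-477 + 53*I*√2) = -478 + 53*I*√2 ≈ -478.0 + 74.953*I)
P(-185) + (-23119 + k) = 73 + (-23119 + (-478 + 53*I*√2)) = 73 + (-23597 + 53*I*√2) = -23524 + 53*I*√2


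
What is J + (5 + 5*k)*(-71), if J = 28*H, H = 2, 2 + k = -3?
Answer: 1476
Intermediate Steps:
k = -5 (k = -2 - 3 = -5)
J = 56 (J = 28*2 = 56)
J + (5 + 5*k)*(-71) = 56 + (5 + 5*(-5))*(-71) = 56 + (5 - 25)*(-71) = 56 - 20*(-71) = 56 + 1420 = 1476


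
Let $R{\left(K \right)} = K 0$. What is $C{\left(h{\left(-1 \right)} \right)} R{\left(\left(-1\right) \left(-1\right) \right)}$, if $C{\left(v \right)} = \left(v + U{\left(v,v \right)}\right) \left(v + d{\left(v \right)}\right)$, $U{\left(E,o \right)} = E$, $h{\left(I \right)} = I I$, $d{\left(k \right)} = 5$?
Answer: $0$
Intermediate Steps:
$h{\left(I \right)} = I^{2}$
$R{\left(K \right)} = 0$
$C{\left(v \right)} = 2 v \left(5 + v\right)$ ($C{\left(v \right)} = \left(v + v\right) \left(v + 5\right) = 2 v \left(5 + v\right)$)
$C{\left(h{\left(-1 \right)} \right)} R{\left(\left(-1\right) \left(-1\right) \right)} = 2 \left(-1\right)^{2} \left(5 + \left(-1\right)^{2}\right) 0 = 2 \cdot 1 \left(5 + 1\right) 0 = 2 \cdot 1 \cdot 6 \cdot 0 = 12 \cdot 0 = 0$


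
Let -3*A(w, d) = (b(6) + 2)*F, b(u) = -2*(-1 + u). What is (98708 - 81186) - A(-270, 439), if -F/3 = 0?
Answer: 17522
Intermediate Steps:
F = 0 (F = -3*0 = 0)
b(u) = 2 - 2*u
A(w, d) = 0 (A(w, d) = -((2 - 2*6) + 2)*0/3 = -((2 - 12) + 2)*0/3 = -(-10 + 2)*0/3 = -(-8)*0/3 = -1/3*0 = 0)
(98708 - 81186) - A(-270, 439) = (98708 - 81186) - 1*0 = 17522 + 0 = 17522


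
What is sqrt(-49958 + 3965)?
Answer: I*sqrt(45993) ≈ 214.46*I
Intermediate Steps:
sqrt(-49958 + 3965) = sqrt(-45993) = I*sqrt(45993)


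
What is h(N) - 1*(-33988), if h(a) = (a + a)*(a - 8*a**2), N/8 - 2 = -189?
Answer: 53573660996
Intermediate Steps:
N = -1496 (N = 16 + 8*(-189) = 16 - 1512 = -1496)
h(a) = 2*a*(a - 8*a**2) (h(a) = (2*a)*(a - 8*a**2) = 2*a*(a - 8*a**2))
h(N) - 1*(-33988) = (-1496)**2*(2 - 16*(-1496)) - 1*(-33988) = 2238016*(2 + 23936) + 33988 = 2238016*23938 + 33988 = 53573627008 + 33988 = 53573660996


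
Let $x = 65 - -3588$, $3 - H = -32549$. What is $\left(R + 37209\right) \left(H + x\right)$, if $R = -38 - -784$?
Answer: $1374160775$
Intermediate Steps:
$H = 32552$ ($H = 3 - -32549 = 3 + 32549 = 32552$)
$R = 746$ ($R = -38 + 784 = 746$)
$x = 3653$ ($x = 65 + 3588 = 3653$)
$\left(R + 37209\right) \left(H + x\right) = \left(746 + 37209\right) \left(32552 + 3653\right) = 37955 \cdot 36205 = 1374160775$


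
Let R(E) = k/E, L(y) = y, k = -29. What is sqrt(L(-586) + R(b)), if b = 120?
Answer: I*sqrt(2110470)/60 ≈ 24.212*I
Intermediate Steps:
R(E) = -29/E
sqrt(L(-586) + R(b)) = sqrt(-586 - 29/120) = sqrt(-70349/120) = I*sqrt(2110470)/60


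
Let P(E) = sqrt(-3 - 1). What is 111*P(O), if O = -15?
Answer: 222*I ≈ 222.0*I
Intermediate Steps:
P(E) = 2*I (P(E) = sqrt(-4) = 2*I)
111*P(O) = 111*(2*I) = 222*I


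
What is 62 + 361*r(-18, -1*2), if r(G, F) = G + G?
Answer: -12934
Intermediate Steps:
r(G, F) = 2*G
62 + 361*r(-18, -1*2) = 62 + 361*(2*(-18)) = 62 + 361*(-36) = 62 - 12996 = -12934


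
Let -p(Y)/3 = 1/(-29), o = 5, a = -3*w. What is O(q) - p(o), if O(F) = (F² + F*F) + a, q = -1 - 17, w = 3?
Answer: 18528/29 ≈ 638.90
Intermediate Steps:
a = -9 (a = -3*3 = -9)
p(Y) = 3/29 (p(Y) = -3/(-29) = -3*(-1/29) = 3/29)
q = -18
O(F) = -9 + 2*F² (O(F) = (F² + F*F) - 9 = (F² + F²) - 9 = 2*F² - 9 = -9 + 2*F²)
O(q) - p(o) = (-9 + 2*(-18)²) - 1*3/29 = (-9 + 2*324) - 3/29 = (-9 + 648) - 3/29 = 639 - 3/29 = 18528/29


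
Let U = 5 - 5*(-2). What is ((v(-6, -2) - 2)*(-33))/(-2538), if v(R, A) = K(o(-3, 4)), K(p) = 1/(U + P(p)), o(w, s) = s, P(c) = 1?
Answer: -341/13536 ≈ -0.025192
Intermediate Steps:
U = 15 (U = 5 + 10 = 15)
K(p) = 1/16 (K(p) = 1/(15 + 1) = 1/16)
v(R, A) = 1/16
((v(-6, -2) - 2)*(-33))/(-2538) = ((1/16 - 2)*(-33))/(-2538) = -31/16*(-33)*(-1/2538) = (1023/16)*(-1/2538) = -341/13536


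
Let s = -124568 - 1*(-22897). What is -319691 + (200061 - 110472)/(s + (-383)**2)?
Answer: -4797253283/15006 ≈ -3.1969e+5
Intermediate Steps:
s = -101671 (s = -124568 + 22897 = -101671)
-319691 + (200061 - 110472)/(s + (-383)**2) = -319691 + (200061 - 110472)/(-101671 + (-383)**2) = -319691 + 89589/(-101671 + 146689) = -319691 + 89589/45018 = -319691 + 89589*(1/45018) = -319691 + 29863/15006 = -4797253283/15006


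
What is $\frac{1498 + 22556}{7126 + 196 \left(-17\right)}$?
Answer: $\frac{12027}{1897} \approx 6.34$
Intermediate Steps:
$\frac{1498 + 22556}{7126 + 196 \left(-17\right)} = \frac{24054}{7126 - 3332} = \frac{24054}{3794} = 24054 \cdot \frac{1}{3794} = \frac{12027}{1897}$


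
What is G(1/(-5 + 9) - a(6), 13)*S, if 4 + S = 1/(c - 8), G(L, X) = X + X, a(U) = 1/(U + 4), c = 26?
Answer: -923/9 ≈ -102.56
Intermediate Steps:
a(U) = 1/(4 + U)
G(L, X) = 2*X
S = -71/18 (S = -4 + 1/(26 - 8) = -4 + 1/18 = -71/18 ≈ -3.9444)
G(1/(-5 + 9) - a(6), 13)*S = (2*13)*(-71/18) = 26*(-71/18) = -923/9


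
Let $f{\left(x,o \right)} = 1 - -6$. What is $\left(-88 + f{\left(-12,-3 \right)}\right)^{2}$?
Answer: $6561$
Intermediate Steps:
$f{\left(x,o \right)} = 7$ ($f{\left(x,o \right)} = 1 + 6 = 7$)
$\left(-88 + f{\left(-12,-3 \right)}\right)^{2} = \left(-88 + 7\right)^{2} = \left(-81\right)^{2} = 6561$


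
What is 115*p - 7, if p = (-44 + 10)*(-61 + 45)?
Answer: 62553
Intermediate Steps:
p = 544 (p = -34*(-16) = 544)
115*p - 7 = 115*544 - 7 = 62560 - 7 = 62553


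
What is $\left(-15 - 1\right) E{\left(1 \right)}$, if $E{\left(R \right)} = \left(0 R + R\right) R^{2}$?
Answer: $-16$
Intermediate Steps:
$E{\left(R \right)} = R^{3}$ ($E{\left(R \right)} = \left(0 + R\right) R^{2} = R R^{2} = R^{3}$)
$\left(-15 - 1\right) E{\left(1 \right)} = \left(-15 - 1\right) 1^{3} = \left(-16\right) 1 = -16$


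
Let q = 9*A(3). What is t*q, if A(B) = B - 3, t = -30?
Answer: 0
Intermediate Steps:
A(B) = -3 + B
q = 0 (q = 9*(-3 + 3) = 9*0 = 0)
t*q = -30*0 = 0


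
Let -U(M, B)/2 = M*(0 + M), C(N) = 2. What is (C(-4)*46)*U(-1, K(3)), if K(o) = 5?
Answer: -184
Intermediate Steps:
U(M, B) = -2*M² (U(M, B) = -2*M*(0 + M) = -2*M*M = -2*M²)
(C(-4)*46)*U(-1, K(3)) = (2*46)*(-2*(-1)²) = 92*(-2*1) = 92*(-2) = -184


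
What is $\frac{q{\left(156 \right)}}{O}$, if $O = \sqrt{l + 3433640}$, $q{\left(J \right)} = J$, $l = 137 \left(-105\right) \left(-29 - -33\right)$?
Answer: $\frac{6 \sqrt{689}}{1855} \approx 0.084902$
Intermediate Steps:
$l = -57540$ ($l = - 14385 \left(-29 + 33\right) = \left(-14385\right) 4 = -57540$)
$O = 70 \sqrt{689}$ ($O = \sqrt{-57540 + 3433640} = \sqrt{3376100} = 70 \sqrt{689} \approx 1837.4$)
$\frac{q{\left(156 \right)}}{O} = \frac{156}{70 \sqrt{689}} = 156 \frac{\sqrt{689}}{48230} = \frac{6 \sqrt{689}}{1855}$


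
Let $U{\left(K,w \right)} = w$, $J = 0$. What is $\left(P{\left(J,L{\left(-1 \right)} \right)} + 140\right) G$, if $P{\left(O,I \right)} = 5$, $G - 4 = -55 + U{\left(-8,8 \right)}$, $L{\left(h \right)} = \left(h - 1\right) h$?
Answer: $-6235$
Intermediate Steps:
$L{\left(h \right)} = h \left(-1 + h\right)$ ($L{\left(h \right)} = \left(-1 + h\right) h = h \left(-1 + h\right)$)
$G = -43$ ($G = 4 + \left(-55 + 8\right) = 4 - 47 = -43$)
$\left(P{\left(J,L{\left(-1 \right)} \right)} + 140\right) G = \left(5 + 140\right) \left(-43\right) = 145 \left(-43\right) = -6235$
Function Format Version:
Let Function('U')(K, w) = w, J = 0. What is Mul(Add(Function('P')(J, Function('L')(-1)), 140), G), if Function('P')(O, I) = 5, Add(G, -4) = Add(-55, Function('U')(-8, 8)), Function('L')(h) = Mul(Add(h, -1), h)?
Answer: -6235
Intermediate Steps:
Function('L')(h) = Mul(h, Add(-1, h)) (Function('L')(h) = Mul(Add(-1, h), h) = Mul(h, Add(-1, h)))
G = -43 (G = Add(4, Add(-55, 8)) = Add(4, -47) = -43)
Mul(Add(Function('P')(J, Function('L')(-1)), 140), G) = Mul(Add(5, 140), -43) = Mul(145, -43) = -6235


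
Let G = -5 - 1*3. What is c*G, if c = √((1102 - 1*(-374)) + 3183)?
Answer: -8*√4659 ≈ -546.05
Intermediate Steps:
c = √4659 (c = √((1102 + 374) + 3183) = √(1476 + 3183) = √4659 ≈ 68.257)
G = -8 (G = -5 - 3 = -8)
c*G = √4659*(-8) = -8*√4659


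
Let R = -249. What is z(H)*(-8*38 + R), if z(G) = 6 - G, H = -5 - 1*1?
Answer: -6636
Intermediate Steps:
H = -6 (H = -5 - 1 = -6)
z(H)*(-8*38 + R) = (6 - 1*(-6))*(-8*38 - 249) = (6 + 6)*(-304 - 249) = 12*(-553) = -6636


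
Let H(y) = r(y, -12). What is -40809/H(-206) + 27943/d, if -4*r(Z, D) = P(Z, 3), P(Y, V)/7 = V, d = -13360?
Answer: 726748719/93520 ≈ 7771.1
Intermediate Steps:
P(Y, V) = 7*V
r(Z, D) = -21/4 (r(Z, D) = -7*3/4 = -¼*21 = -21/4)
H(y) = -21/4
-40809/H(-206) + 27943/d = -40809/(-21/4) + 27943/(-13360) = -40809*(-4/21) + 27943*(-1/13360) = 54412/7 - 27943/13360 = 726748719/93520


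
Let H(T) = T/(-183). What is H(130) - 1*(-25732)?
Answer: 4708826/183 ≈ 25731.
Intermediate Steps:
H(T) = -T/183 (H(T) = T*(-1/183) = -T/183)
H(130) - 1*(-25732) = -1/183*130 - 1*(-25732) = -130/183 + 25732 = 4708826/183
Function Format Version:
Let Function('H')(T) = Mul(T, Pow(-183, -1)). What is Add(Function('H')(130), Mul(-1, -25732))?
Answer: Rational(4708826, 183) ≈ 25731.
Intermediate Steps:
Function('H')(T) = Mul(Rational(-1, 183), T) (Function('H')(T) = Mul(T, Rational(-1, 183)) = Mul(Rational(-1, 183), T))
Add(Function('H')(130), Mul(-1, -25732)) = Add(Mul(Rational(-1, 183), 130), Mul(-1, -25732)) = Add(Rational(-130, 183), 25732) = Rational(4708826, 183)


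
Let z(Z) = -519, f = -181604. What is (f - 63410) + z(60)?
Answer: -245533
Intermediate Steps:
(f - 63410) + z(60) = (-181604 - 63410) - 519 = -245014 - 519 = -245533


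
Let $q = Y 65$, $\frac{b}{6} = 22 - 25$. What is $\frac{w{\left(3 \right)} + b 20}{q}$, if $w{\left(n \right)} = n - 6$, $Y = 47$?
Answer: $- \frac{363}{3055} \approx -0.11882$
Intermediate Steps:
$b = -18$ ($b = 6 \left(22 - 25\right) = 6 \left(-3\right) = -18$)
$w{\left(n \right)} = -6 + n$ ($w{\left(n \right)} = n - 6 = -6 + n$)
$q = 3055$ ($q = 47 \cdot 65 = 3055$)
$\frac{w{\left(3 \right)} + b 20}{q} = \frac{\left(-6 + 3\right) - 360}{3055} = \left(-3 - 360\right) \frac{1}{3055} = \left(-363\right) \frac{1}{3055} = - \frac{363}{3055}$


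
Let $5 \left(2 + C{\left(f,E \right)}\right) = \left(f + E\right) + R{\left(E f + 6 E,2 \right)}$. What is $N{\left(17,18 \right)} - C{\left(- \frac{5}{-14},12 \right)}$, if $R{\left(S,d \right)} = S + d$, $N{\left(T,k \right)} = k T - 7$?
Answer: $\frac{19801}{70} \approx 282.87$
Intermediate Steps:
$N{\left(T,k \right)} = -7 + T k$ ($N{\left(T,k \right)} = T k - 7 = -7 + T k$)
$C{\left(f,E \right)} = - \frac{8}{5} + \frac{f}{5} + \frac{7 E}{5} + \frac{E f}{5}$ ($C{\left(f,E \right)} = -2 + \frac{\left(f + E\right) + \left(\left(E f + 6 E\right) + 2\right)}{5} = -2 + \frac{\left(E + f\right) + \left(\left(6 E + E f\right) + 2\right)}{5} = -2 + \frac{\left(E + f\right) + \left(2 + 6 E + E f\right)}{5} = -2 + \frac{2 + f + 7 E + E f}{5} = -2 + \left(\frac{2}{5} + \frac{f}{5} + \frac{7 E}{5} + \frac{E f}{5}\right) = - \frac{8}{5} + \frac{f}{5} + \frac{7 E}{5} + \frac{E f}{5}$)
$N{\left(17,18 \right)} - C{\left(- \frac{5}{-14},12 \right)} = \left(-7 + 17 \cdot 18\right) - \left(- \frac{8}{5} + \frac{1}{5} \cdot 12 + \frac{\left(-5\right) \frac{1}{-14}}{5} + \frac{1}{5} \cdot 12 \left(6 - \frac{5}{-14}\right)\right) = \left(-7 + 306\right) - \left(- \frac{8}{5} + \frac{12}{5} + \frac{\left(-5\right) \left(- \frac{1}{14}\right)}{5} + \frac{1}{5} \cdot 12 \left(6 - - \frac{5}{14}\right)\right) = 299 - \left(- \frac{8}{5} + \frac{12}{5} + \frac{1}{5} \cdot \frac{5}{14} + \frac{1}{5} \cdot 12 \left(6 + \frac{5}{14}\right)\right) = 299 - \left(- \frac{8}{5} + \frac{12}{5} + \frac{1}{14} + \frac{1}{5} \cdot 12 \cdot \frac{89}{14}\right) = 299 - \left(- \frac{8}{5} + \frac{12}{5} + \frac{1}{14} + \frac{534}{35}\right) = 299 - \frac{1129}{70} = \frac{19801}{70}$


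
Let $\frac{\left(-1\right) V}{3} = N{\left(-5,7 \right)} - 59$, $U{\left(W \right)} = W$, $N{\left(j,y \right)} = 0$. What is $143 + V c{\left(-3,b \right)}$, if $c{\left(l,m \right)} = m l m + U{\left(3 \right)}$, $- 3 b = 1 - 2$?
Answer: $615$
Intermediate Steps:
$b = \frac{1}{3}$ ($b = - \frac{1 - 2}{3} = \left(- \frac{1}{3}\right) \left(-1\right) = \frac{1}{3} \approx 0.33333$)
$c{\left(l,m \right)} = 3 + l m^{2}$ ($c{\left(l,m \right)} = m l m + 3 = l m m + 3 = l m^{2} + 3 = 3 + l m^{2}$)
$V = 177$ ($V = - 3 \left(0 - 59\right) = \left(-3\right) \left(-59\right) = 177$)
$143 + V c{\left(-3,b \right)} = 143 + 177 \left(3 - \frac{3}{9}\right) = 143 + 177 \left(3 - \frac{1}{3}\right) = 143 + 177 \cdot \frac{8}{3} = 143 + 472 = 615$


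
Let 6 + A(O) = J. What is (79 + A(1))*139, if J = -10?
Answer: 8757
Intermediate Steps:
A(O) = -16 (A(O) = -6 - 10 = -16)
(79 + A(1))*139 = (79 - 16)*139 = 63*139 = 8757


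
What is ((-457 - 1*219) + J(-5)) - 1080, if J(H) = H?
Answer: -1761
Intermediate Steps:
((-457 - 1*219) + J(-5)) - 1080 = ((-457 - 1*219) - 5) - 1080 = ((-457 - 219) - 5) - 1080 = (-676 - 5) - 1080 = -681 - 1080 = -1761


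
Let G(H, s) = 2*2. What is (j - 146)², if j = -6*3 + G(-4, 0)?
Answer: 25600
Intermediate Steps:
G(H, s) = 4
j = -14 (j = -6*3 + 4 = -18 + 4 = -14)
(j - 146)² = (-14 - 146)² = (-160)² = 25600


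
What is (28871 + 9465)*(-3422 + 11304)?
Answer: 302164352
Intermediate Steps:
(28871 + 9465)*(-3422 + 11304) = 38336*7882 = 302164352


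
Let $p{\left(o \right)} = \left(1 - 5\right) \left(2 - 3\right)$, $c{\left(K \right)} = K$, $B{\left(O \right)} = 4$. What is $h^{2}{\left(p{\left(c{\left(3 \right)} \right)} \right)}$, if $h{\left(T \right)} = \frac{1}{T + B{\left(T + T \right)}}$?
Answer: $\frac{1}{64} \approx 0.015625$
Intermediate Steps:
$p{\left(o \right)} = 4$ ($p{\left(o \right)} = \left(-4\right) \left(-1\right) = 4$)
$h{\left(T \right)} = \frac{1}{4 + T}$ ($h{\left(T \right)} = \frac{1}{T + 4} = \frac{1}{4 + T}$)
$h^{2}{\left(p{\left(c{\left(3 \right)} \right)} \right)} = \left(\frac{1}{4 + 4}\right)^{2} = \left(\frac{1}{8}\right)^{2} = \frac{1}{64}$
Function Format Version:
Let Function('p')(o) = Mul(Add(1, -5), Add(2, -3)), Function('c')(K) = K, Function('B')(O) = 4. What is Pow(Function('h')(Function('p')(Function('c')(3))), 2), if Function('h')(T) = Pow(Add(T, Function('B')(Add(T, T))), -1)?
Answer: Rational(1, 64) ≈ 0.015625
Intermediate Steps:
Function('p')(o) = 4 (Function('p')(o) = Mul(-4, -1) = 4)
Function('h')(T) = Pow(Add(4, T), -1) (Function('h')(T) = Pow(Add(T, 4), -1) = Pow(Add(4, T), -1))
Pow(Function('h')(Function('p')(Function('c')(3))), 2) = Pow(Pow(Add(4, 4), -1), 2) = Pow(Pow(8, -1), 2) = Pow(Rational(1, 8), 2) = Rational(1, 64)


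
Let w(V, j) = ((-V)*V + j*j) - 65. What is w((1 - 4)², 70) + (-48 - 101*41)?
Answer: 565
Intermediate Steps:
w(V, j) = -65 + j² - V² (w(V, j) = (-V² + j²) - 65 = (j² - V²) - 65 = -65 + j² - V²)
w((1 - 4)², 70) + (-48 - 101*41) = (-65 + 70² - ((1 - 4)²)²) + (-48 - 101*41) = (-65 + 4900 - ((-3)²)²) + (-48 - 4141) = (-65 + 4900 - 1*9²) - 4189 = (-65 + 4900 - 1*81) - 4189 = (-65 + 4900 - 81) - 4189 = 4754 - 4189 = 565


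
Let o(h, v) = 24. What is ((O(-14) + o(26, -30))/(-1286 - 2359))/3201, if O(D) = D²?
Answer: -4/212139 ≈ -1.8856e-5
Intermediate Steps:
((O(-14) + o(26, -30))/(-1286 - 2359))/3201 = (((-14)² + 24)/(-1286 - 2359))/3201 = ((196 + 24)/(-3645))*(1/3201) = (220*(-1/3645))*(1/3201) = -44/729*1/3201 = -4/212139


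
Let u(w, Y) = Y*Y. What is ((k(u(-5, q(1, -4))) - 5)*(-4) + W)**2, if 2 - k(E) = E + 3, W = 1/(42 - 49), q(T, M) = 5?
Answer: 751689/49 ≈ 15341.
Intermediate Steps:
W = -1/7 (W = 1/(-7) = -1/7 ≈ -0.14286)
u(w, Y) = Y**2
k(E) = -1 - E (k(E) = 2 - (E + 3) = 2 - (3 + E) = 2 + (-3 - E) = -1 - E)
((k(u(-5, q(1, -4))) - 5)*(-4) + W)**2 = (((-1 - 1*5**2) - 5)*(-4) - 1/7)**2 = (((-1 - 1*25) - 5)*(-4) - 1/7)**2 = (((-1 - 25) - 5)*(-4) - 1/7)**2 = ((-26 - 5)*(-4) - 1/7)**2 = (-31*(-4) - 1/7)**2 = (124 - 1/7)**2 = (867/7)**2 = 751689/49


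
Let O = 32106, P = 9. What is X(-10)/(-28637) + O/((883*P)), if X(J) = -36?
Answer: 306568538/75859413 ≈ 4.0413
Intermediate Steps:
X(-10)/(-28637) + O/((883*P)) = -36/(-28637) + 32106/((883*9)) = -36*(-1/28637) + 32106/7947 = 36/28637 + 32106*(1/7947) = 36/28637 + 10702/2649 = 306568538/75859413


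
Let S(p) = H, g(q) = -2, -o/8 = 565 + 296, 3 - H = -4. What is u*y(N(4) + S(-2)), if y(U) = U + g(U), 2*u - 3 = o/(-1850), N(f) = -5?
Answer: 0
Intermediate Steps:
H = 7 (H = 3 - 1*(-4) = 3 + 4 = 7)
o = -6888 (o = -8*(565 + 296) = -8*861 = -6888)
S(p) = 7
u = 6219/1850 (u = 3/2 + (-6888/(-1850))/2 = 3/2 + (-6888*(-1/1850))/2 = 3/2 + (½)*(3444/925) = 3/2 + 1722/925 = 6219/1850 ≈ 3.3616)
y(U) = -2 + U (y(U) = U - 2 = -2 + U)
u*y(N(4) + S(-2)) = 6219*(-2 + (-5 + 7))/1850 = 6219*(-2 + 2)/1850 = (6219/1850)*0 = 0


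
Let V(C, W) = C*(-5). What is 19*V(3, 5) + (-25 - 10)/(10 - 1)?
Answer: -2600/9 ≈ -288.89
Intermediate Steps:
V(C, W) = -5*C
19*V(3, 5) + (-25 - 10)/(10 - 1) = 19*(-5*3) + (-25 - 10)/(10 - 1) = 19*(-15) - 35/9 = -285 - 35*⅑ = -285 - 35/9 = -2600/9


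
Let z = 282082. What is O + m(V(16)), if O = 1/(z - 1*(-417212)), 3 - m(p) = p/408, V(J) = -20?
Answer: 6041126/1981333 ≈ 3.0490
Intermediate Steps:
m(p) = 3 - p/408
O = 1/699294 (O = 1/(282082 - 1*(-417212)) = 1/(282082 + 417212) = 1/699294 ≈ 1.4300e-6)
O + m(V(16)) = 1/699294 + (3 - 1/408*(-20)) = 1/699294 + (3 + 5/102) = 1/699294 + 311/102 = 6041126/1981333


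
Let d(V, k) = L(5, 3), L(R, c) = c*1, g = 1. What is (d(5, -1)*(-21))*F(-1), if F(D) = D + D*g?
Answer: 126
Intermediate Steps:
L(R, c) = c
d(V, k) = 3
F(D) = 2*D (F(D) = D + D*1 = D + D = 2*D)
(d(5, -1)*(-21))*F(-1) = (3*(-21))*(2*(-1)) = -63*(-2) = 126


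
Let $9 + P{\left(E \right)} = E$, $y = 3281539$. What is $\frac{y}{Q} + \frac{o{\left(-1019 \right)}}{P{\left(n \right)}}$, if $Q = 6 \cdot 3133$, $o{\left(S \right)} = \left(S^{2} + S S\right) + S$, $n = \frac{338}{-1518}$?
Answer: $- \frac{2113749968389}{9399000} \approx -2.2489 \cdot 10^{5}$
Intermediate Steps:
$n = - \frac{169}{759}$ ($n = 338 \left(- \frac{1}{1518}\right) = - \frac{169}{759} \approx -0.22266$)
$P{\left(E \right)} = -9 + E$
$o{\left(S \right)} = S + 2 S^{2}$ ($o{\left(S \right)} = \left(S^{2} + S^{2}\right) + S = 2 S^{2} + S = S + 2 S^{2}$)
$Q = 18798$
$\frac{y}{Q} + \frac{o{\left(-1019 \right)}}{P{\left(n \right)}} = \frac{3281539}{18798} + \frac{\left(-1019\right) \left(1 + 2 \left(-1019\right)\right)}{-9 - \frac{169}{759}} = 3281539 \cdot \frac{1}{18798} + \frac{\left(-1019\right) \left(1 - 2038\right)}{- \frac{7000}{759}} = \frac{3281539}{18798} + \left(-1019\right) \left(-2037\right) \left(- \frac{759}{7000}\right) = \frac{3281539}{18798} + 2075703 \left(- \frac{759}{7000}\right) = \frac{3281539}{18798} - \frac{225065511}{1000} = - \frac{2113749968389}{9399000}$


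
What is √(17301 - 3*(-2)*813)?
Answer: √22179 ≈ 148.93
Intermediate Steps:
√(17301 - 3*(-2)*813) = √(17301 + 6*813) = √(17301 + 4878) = √22179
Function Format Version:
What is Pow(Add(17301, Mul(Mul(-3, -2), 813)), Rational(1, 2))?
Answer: Pow(22179, Rational(1, 2)) ≈ 148.93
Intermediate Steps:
Pow(Add(17301, Mul(Mul(-3, -2), 813)), Rational(1, 2)) = Pow(Add(17301, Mul(6, 813)), Rational(1, 2)) = Pow(Add(17301, 4878), Rational(1, 2)) = Pow(22179, Rational(1, 2))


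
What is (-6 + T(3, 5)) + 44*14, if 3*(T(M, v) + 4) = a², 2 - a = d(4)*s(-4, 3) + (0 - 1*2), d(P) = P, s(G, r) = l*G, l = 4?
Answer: 6442/3 ≈ 2147.3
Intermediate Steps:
s(G, r) = 4*G
a = 68 (a = 2 - (4*(4*(-4)) + (0 - 1*2)) = 2 - (4*(-16) + (0 - 2)) = 2 - (-64 - 2) = 2 - 1*(-66) = 2 + 66 = 68)
T(M, v) = 4612/3 (T(M, v) = -4 + (⅓)*68² = -4 + (⅓)*4624 = -4 + 4624/3 = 4612/3)
(-6 + T(3, 5)) + 44*14 = (-6 + 4612/3) + 44*14 = 4594/3 + 616 = 6442/3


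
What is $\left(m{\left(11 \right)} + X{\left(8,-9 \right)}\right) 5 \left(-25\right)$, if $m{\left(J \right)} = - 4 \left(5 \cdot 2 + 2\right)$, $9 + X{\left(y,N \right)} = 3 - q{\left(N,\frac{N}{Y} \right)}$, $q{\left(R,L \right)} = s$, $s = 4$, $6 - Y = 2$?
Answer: $7250$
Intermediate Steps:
$Y = 4$ ($Y = 6 - 2 = 4$)
$q{\left(R,L \right)} = 4$
$X{\left(y,N \right)} = -10$ ($X{\left(y,N \right)} = -9 + \left(3 - 4\right) = -9 - 1 = -10$)
$m{\left(J \right)} = -48$ ($m{\left(J \right)} = - 4 \left(10 + 2\right) = \left(-4\right) 12 = -48$)
$\left(m{\left(11 \right)} + X{\left(8,-9 \right)}\right) 5 \left(-25\right) = \left(-48 - 10\right) 5 \left(-25\right) = \left(-58\right) \left(-125\right) = 7250$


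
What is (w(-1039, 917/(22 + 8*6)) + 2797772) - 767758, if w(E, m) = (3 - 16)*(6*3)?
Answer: 2029780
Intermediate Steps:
w(E, m) = -234 (w(E, m) = -13*18 = -234)
(w(-1039, 917/(22 + 8*6)) + 2797772) - 767758 = (-234 + 2797772) - 767758 = 2797538 - 767758 = 2029780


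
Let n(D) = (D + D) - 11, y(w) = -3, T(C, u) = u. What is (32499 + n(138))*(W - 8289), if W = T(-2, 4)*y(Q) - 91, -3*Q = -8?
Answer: -274955488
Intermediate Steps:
Q = 8/3 (Q = -⅓*(-8) = 8/3 ≈ 2.6667)
n(D) = -11 + 2*D (n(D) = 2*D - 11 = -11 + 2*D)
W = -103 (W = 4*(-3) - 91 = -12 - 91 = -103)
(32499 + n(138))*(W - 8289) = (32499 + (-11 + 2*138))*(-103 - 8289) = (32499 + (-11 + 276))*(-8392) = (32499 + 265)*(-8392) = 32764*(-8392) = -274955488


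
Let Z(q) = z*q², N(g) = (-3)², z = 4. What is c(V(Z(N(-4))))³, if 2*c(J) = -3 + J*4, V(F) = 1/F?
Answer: -1771561/531441 ≈ -3.3335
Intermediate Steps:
N(g) = 9
Z(q) = 4*q²
c(J) = -3/2 + 2*J (c(J) = (-3 + J*4)/2 = (-3 + 4*J)/2 = -3/2 + 2*J)
c(V(Z(N(-4))))³ = (-3/2 + 2/((4*9²)))³ = (-3/2 + 2/((4*81)))³ = (-3/2 + 2/324)³ = (-3/2 + 2*(1/324))³ = (-3/2 + 1/162)³ = (-121/81)³ = -1771561/531441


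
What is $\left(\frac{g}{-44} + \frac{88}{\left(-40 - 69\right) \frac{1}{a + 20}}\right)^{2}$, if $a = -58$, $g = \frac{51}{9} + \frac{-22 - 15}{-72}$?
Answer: $\frac{111203077912369}{119240377344} \approx 932.6$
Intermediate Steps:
$g = \frac{445}{72}$ ($g = 51 \cdot \frac{1}{9} - - \frac{37}{72} = \frac{17}{3} + \frac{37}{72} = \frac{445}{72} \approx 6.1806$)
$\left(\frac{g}{-44} + \frac{88}{\left(-40 - 69\right) \frac{1}{a + 20}}\right)^{2} = \left(\frac{445}{72 \left(-44\right)} + \frac{88}{\left(-40 - 69\right) \frac{1}{-58 + 20}}\right)^{2} = \left(\frac{445}{72} \left(- \frac{1}{44}\right) + \frac{88}{\left(-109\right) \frac{1}{-38}}\right)^{2} = \left(- \frac{445}{3168} + \frac{88}{\left(-109\right) \left(- \frac{1}{38}\right)}\right)^{2} = \left(- \frac{445}{3168} + \frac{88}{\frac{109}{38}}\right)^{2} = \left(- \frac{445}{3168} + 88 \cdot \frac{38}{109}\right)^{2} = \left(- \frac{445}{3168} + \frac{3344}{109}\right)^{2} = \left(\frac{10545287}{345312}\right)^{2} = \frac{111203077912369}{119240377344}$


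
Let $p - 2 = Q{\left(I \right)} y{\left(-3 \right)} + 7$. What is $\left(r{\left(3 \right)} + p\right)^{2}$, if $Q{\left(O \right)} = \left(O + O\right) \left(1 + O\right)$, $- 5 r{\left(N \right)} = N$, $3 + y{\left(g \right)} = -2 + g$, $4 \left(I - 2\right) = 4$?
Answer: $\frac{842724}{25} \approx 33709.0$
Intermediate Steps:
$I = 3$ ($I = 2 + \frac{1}{4} \cdot 4 = 2 + 1 = 3$)
$y{\left(g \right)} = -5 + g$ ($y{\left(g \right)} = -3 + \left(-2 + g\right) = -5 + g$)
$r{\left(N \right)} = - \frac{N}{5}$
$Q{\left(O \right)} = 2 O \left(1 + O\right)$
$p = -183$ ($p = 2 + \left(2 \cdot 3 \left(1 + 3\right) \left(-5 - 3\right) + 7\right) = 2 + \left(2 \cdot 3 \cdot 4 \left(-8\right) + 7\right) = 2 + \left(24 \left(-8\right) + 7\right) = 2 + \left(-192 + 7\right) = 2 - 185 = -183$)
$\left(r{\left(3 \right)} + p\right)^{2} = \left(\left(- \frac{1}{5}\right) 3 - 183\right)^{2} = \left(- \frac{3}{5} - 183\right)^{2} = \left(- \frac{918}{5}\right)^{2} = \frac{842724}{25}$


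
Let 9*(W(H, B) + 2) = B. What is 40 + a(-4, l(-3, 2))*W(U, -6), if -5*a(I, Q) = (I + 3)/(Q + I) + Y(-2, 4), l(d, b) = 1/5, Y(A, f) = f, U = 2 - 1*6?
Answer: 4016/95 ≈ 42.274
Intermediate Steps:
U = -4 (U = 2 - 6 = -4)
W(H, B) = -2 + B/9
l(d, b) = ⅕
a(I, Q) = -⅘ - (3 + I)/(5*(I + Q)) (a(I, Q) = -((I + 3)/(Q + I) + 4)/5 = -((3 + I)/(I + Q) + 4)/5 = -(4 + (3 + I)/(I + Q))/5 = -⅘ - (3 + I)/(5*(I + Q)))
40 + a(-4, l(-3, 2))*W(U, -6) = 40 + ((-⅗ - 1*(-4) - ⅘*⅕)/(-4 + ⅕))*(-2 + (⅑)*(-6)) = 40 + ((-⅗ + 4 - 4/25)/(-19/5))*(-2 - ⅔) = 40 - 5/19*81/25*(-8/3) = 40 - 81/95*(-8/3) = 40 + 216/95 = 4016/95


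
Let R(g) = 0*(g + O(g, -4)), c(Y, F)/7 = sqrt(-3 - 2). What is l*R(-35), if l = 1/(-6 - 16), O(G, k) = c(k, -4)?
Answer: 0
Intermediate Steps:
c(Y, F) = 7*I*sqrt(5) (c(Y, F) = 7*sqrt(-3 - 2) = 7*sqrt(-5) = 7*(I*sqrt(5)) = 7*I*sqrt(5))
O(G, k) = 7*I*sqrt(5)
l = -1/22 (l = 1/(-22) = -1/22 ≈ -0.045455)
R(g) = 0 (R(g) = 0*(g + 7*I*sqrt(5)) = 0)
l*R(-35) = -1/22*0 = 0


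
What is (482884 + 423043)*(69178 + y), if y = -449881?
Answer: -344889126681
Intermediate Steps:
(482884 + 423043)*(69178 + y) = (482884 + 423043)*(69178 - 449881) = 905927*(-380703) = -344889126681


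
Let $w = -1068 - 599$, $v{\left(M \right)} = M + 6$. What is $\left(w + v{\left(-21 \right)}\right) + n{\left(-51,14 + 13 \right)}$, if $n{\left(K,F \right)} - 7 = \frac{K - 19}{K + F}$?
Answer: $- \frac{20065}{12} \approx -1672.1$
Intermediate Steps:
$n{\left(K,F \right)} = 7 + \frac{-19 + K}{F + K}$ ($n{\left(K,F \right)} = 7 + \frac{K - 19}{K + F} = 7 + \frac{-19 + K}{F + K}$)
$v{\left(M \right)} = 6 + M$
$w = -1667$ ($w = -1068 - 599 = -1667$)
$\left(w + v{\left(-21 \right)}\right) + n{\left(-51,14 + 13 \right)} = \left(-1667 + \left(6 - 21\right)\right) + \frac{-19 + 7 \left(14 + 13\right) + 8 \left(-51\right)}{\left(14 + 13\right) - 51} = \left(-1667 - 15\right) + \frac{-19 + 7 \cdot 27 - 408}{27 - 51} = -1682 + \frac{-19 + 189 - 408}{-24} = -1682 - - \frac{119}{12} = -1682 + \frac{119}{12} = - \frac{20065}{12}$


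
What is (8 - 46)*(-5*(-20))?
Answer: -3800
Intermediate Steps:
(8 - 46)*(-5*(-20)) = -38*100 = -3800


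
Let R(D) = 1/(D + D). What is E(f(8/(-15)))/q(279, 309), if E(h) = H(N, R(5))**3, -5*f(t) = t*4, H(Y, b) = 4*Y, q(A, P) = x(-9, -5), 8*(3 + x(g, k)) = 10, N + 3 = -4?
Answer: 12544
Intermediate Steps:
N = -7 (N = -3 - 4 = -7)
x(g, k) = -7/4 (x(g, k) = -3 + (1/8)*10 = -3 + 5/4 = -7/4)
R(D) = 1/(2*D)
q(A, P) = -7/4
f(t) = -4*t/5 (f(t) = -t*4/5 = -4*t/5)
E(h) = -21952 (E(h) = (4*(-7))**3 = (-28)**3 = -21952)
E(f(8/(-15)))/q(279, 309) = -21952/(-7/4) = -21952*(-4/7) = 12544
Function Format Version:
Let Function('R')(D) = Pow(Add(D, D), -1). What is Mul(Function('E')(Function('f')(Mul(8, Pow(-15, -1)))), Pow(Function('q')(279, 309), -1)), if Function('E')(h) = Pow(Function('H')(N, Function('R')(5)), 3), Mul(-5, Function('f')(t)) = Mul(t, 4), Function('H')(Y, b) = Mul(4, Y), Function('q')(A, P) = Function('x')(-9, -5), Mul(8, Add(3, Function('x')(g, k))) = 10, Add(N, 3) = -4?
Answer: 12544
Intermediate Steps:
N = -7 (N = Add(-3, -4) = -7)
Function('x')(g, k) = Rational(-7, 4) (Function('x')(g, k) = Add(-3, Mul(Rational(1, 8), 10)) = Add(-3, Rational(5, 4)) = Rational(-7, 4))
Function('R')(D) = Mul(Rational(1, 2), Pow(D, -1)) (Function('R')(D) = Pow(Mul(2, D), -1) = Mul(Rational(1, 2), Pow(D, -1)))
Function('q')(A, P) = Rational(-7, 4)
Function('f')(t) = Mul(Rational(-4, 5), t) (Function('f')(t) = Mul(Rational(-1, 5), Mul(t, 4)) = Mul(Rational(-1, 5), Mul(4, t)) = Mul(Rational(-4, 5), t))
Function('E')(h) = -21952 (Function('E')(h) = Pow(Mul(4, -7), 3) = Pow(-28, 3) = -21952)
Mul(Function('E')(Function('f')(Mul(8, Pow(-15, -1)))), Pow(Function('q')(279, 309), -1)) = Mul(-21952, Pow(Rational(-7, 4), -1)) = Mul(-21952, Rational(-4, 7)) = 12544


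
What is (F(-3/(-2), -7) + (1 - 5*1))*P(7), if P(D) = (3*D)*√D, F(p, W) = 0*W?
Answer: -84*√7 ≈ -222.24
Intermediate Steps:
F(p, W) = 0
P(D) = 3*D^(3/2)
(F(-3/(-2), -7) + (1 - 5*1))*P(7) = (0 + (1 - 5*1))*(3*7^(3/2)) = (0 + (1 - 5))*(3*(7*√7)) = (0 - 4)*(21*√7) = -84*√7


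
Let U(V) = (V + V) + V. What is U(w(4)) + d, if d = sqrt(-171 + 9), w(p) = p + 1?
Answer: 15 + 9*I*sqrt(2) ≈ 15.0 + 12.728*I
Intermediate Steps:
w(p) = 1 + p
d = 9*I*sqrt(2) (d = sqrt(-162) = 9*I*sqrt(2) ≈ 12.728*I)
U(V) = 3*V (U(V) = 2*V + V = 3*V)
U(w(4)) + d = 3*(1 + 4) + 9*I*sqrt(2) = 3*5 + 9*I*sqrt(2) = 15 + 9*I*sqrt(2)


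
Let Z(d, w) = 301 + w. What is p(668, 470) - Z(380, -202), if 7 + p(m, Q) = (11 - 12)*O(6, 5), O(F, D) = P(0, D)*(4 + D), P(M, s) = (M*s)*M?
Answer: -106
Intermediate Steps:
P(M, s) = s*M²
O(F, D) = 0 (O(F, D) = (D*0²)*(4 + D) = (D*0)*(4 + D) = 0*(4 + D) = 0)
p(m, Q) = -7 (p(m, Q) = -7 + (11 - 12)*0 = -7 - 1*0 = -7 + 0 = -7)
p(668, 470) - Z(380, -202) = -7 - (301 - 202) = -7 - 1*99 = -7 - 99 = -106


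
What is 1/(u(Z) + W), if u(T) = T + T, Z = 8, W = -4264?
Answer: -1/4248 ≈ -0.00023540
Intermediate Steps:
u(T) = 2*T
1/(u(Z) + W) = 1/(2*8 - 4264) = 1/(16 - 4264) = 1/(-4248) = -1/4248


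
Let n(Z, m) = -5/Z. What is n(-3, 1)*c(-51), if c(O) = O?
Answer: -85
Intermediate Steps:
n(-3, 1)*c(-51) = -5/(-3)*(-51) = -5*(-⅓)*(-51) = (5/3)*(-51) = -85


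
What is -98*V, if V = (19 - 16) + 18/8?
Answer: -1029/2 ≈ -514.50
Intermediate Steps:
V = 21/4 (V = 3 + 18*(⅛) = 3 + 9/4 = 21/4 ≈ 5.2500)
-98*V = -98*21/4 = -1029/2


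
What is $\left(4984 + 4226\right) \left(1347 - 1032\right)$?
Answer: $2901150$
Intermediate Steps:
$\left(4984 + 4226\right) \left(1347 - 1032\right) = 9210 \cdot 315 = 2901150$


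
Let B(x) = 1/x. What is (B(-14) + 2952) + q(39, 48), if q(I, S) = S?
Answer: 41999/14 ≈ 2999.9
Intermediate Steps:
(B(-14) + 2952) + q(39, 48) = (1/(-14) + 2952) + 48 = (-1/14 + 2952) + 48 = 41327/14 + 48 = 41999/14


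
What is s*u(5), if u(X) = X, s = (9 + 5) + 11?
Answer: 125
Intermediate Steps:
s = 25 (s = 14 + 11 = 25)
s*u(5) = 25*5 = 125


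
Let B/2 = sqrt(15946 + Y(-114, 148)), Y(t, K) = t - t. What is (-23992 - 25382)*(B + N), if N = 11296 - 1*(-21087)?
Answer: -1598878242 - 98748*sqrt(15946) ≈ -1.6113e+9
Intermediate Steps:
N = 32383 (N = 11296 + 21087 = 32383)
Y(t, K) = 0
B = 2*sqrt(15946) (B = 2*sqrt(15946 + 0) = 2*sqrt(15946) ≈ 252.55)
(-23992 - 25382)*(B + N) = (-23992 - 25382)*(2*sqrt(15946) + 32383) = -49374*(32383 + 2*sqrt(15946)) = -1598878242 - 98748*sqrt(15946)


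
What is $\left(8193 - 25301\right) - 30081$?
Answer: $-47189$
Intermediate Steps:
$\left(8193 - 25301\right) - 30081 = -17108 - 30081 = -47189$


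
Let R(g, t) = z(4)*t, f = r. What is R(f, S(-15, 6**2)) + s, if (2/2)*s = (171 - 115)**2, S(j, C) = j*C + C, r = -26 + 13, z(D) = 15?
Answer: -4424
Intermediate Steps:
r = -13
S(j, C) = C + C*j (S(j, C) = C*j + C = C + C*j)
f = -13
R(g, t) = 15*t
s = 3136 (s = (171 - 115)**2 = 56**2 = 3136)
R(f, S(-15, 6**2)) + s = 15*(6**2*(1 - 15)) + 3136 = 15*(36*(-14)) + 3136 = 15*(-504) + 3136 = -7560 + 3136 = -4424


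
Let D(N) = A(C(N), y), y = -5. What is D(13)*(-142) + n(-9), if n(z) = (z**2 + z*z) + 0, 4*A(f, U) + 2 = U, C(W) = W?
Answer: 821/2 ≈ 410.50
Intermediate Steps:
A(f, U) = -1/2 + U/4
n(z) = 2*z**2 (n(z) = (z**2 + z**2) + 0 = 2*z**2 + 0 = 2*z**2)
D(N) = -7/4 (D(N) = -1/2 + (1/4)*(-5) = -1/2 - 5/4 = -7/4)
D(13)*(-142) + n(-9) = -7/4*(-142) + 2*(-9)**2 = 497/2 + 2*81 = 497/2 + 162 = 821/2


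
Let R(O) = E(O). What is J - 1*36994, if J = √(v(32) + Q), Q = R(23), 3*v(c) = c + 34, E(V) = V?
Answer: -36994 + 3*√5 ≈ -36987.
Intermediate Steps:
R(O) = O
v(c) = 34/3 + c/3 (v(c) = (c + 34)/3 = (34 + c)/3 = 34/3 + c/3)
Q = 23
J = 3*√5 (J = √((34/3 + (⅓)*32) + 23) = √((34/3 + 32/3) + 23) = √(22 + 23) = √45 = 3*√5 ≈ 6.7082)
J - 1*36994 = 3*√5 - 1*36994 = 3*√5 - 36994 = -36994 + 3*√5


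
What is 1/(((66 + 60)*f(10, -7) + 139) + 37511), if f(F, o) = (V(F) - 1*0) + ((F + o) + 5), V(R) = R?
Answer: 1/39918 ≈ 2.5051e-5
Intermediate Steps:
f(F, o) = 5 + o + 2*F (f(F, o) = (F - 1*0) + ((F + o) + 5) = (F + 0) + (5 + F + o) = F + (5 + F + o) = 5 + o + 2*F)
1/(((66 + 60)*f(10, -7) + 139) + 37511) = 1/(((66 + 60)*(5 - 7 + 2*10) + 139) + 37511) = 1/((126*(5 - 7 + 20) + 139) + 37511) = 1/((126*18 + 139) + 37511) = 1/((2268 + 139) + 37511) = 1/(2407 + 37511) = 1/39918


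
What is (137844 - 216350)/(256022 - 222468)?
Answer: -39253/16777 ≈ -2.3397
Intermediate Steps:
(137844 - 216350)/(256022 - 222468) = -78506/33554 = -78506*1/33554 = -39253/16777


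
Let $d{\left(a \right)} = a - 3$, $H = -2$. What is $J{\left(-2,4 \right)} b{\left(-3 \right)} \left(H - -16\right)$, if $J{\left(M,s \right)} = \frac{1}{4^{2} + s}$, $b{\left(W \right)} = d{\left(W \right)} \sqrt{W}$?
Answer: $- \frac{21 i \sqrt{3}}{5} \approx - 7.2746 i$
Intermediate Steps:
$d{\left(a \right)} = -3 + a$
$b{\left(W \right)} = \sqrt{W} \left(-3 + W\right)$ ($b{\left(W \right)} = \left(-3 + W\right) \sqrt{W} = \sqrt{W} \left(-3 + W\right)$)
$J{\left(M,s \right)} = \frac{1}{16 + s}$
$J{\left(-2,4 \right)} b{\left(-3 \right)} \left(H - -16\right) = \frac{\sqrt{-3} \left(-3 - 3\right)}{16 + 4} \left(-2 - -16\right) = \frac{i \sqrt{3} \left(-6\right)}{20} \left(-2 + 16\right) = \frac{\left(-6\right) i \sqrt{3}}{20} \cdot 14 = - \frac{3 i \sqrt{3}}{10} \cdot 14 = - \frac{21 i \sqrt{3}}{5}$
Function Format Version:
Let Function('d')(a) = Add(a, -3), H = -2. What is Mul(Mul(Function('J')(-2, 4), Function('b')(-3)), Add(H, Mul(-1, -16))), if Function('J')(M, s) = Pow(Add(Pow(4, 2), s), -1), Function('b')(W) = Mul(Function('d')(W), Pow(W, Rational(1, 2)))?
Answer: Mul(Rational(-21, 5), I, Pow(3, Rational(1, 2))) ≈ Mul(-7.2746, I)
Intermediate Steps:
Function('d')(a) = Add(-3, a)
Function('b')(W) = Mul(Pow(W, Rational(1, 2)), Add(-3, W)) (Function('b')(W) = Mul(Add(-3, W), Pow(W, Rational(1, 2))) = Mul(Pow(W, Rational(1, 2)), Add(-3, W)))
Function('J')(M, s) = Pow(Add(16, s), -1)
Mul(Mul(Function('J')(-2, 4), Function('b')(-3)), Add(H, Mul(-1, -16))) = Mul(Mul(Pow(Add(16, 4), -1), Mul(Pow(-3, Rational(1, 2)), Add(-3, -3))), Add(-2, Mul(-1, -16))) = Mul(Mul(Pow(20, -1), Mul(Mul(I, Pow(3, Rational(1, 2))), -6)), Add(-2, 16)) = Mul(Mul(Rational(1, 20), Mul(-6, I, Pow(3, Rational(1, 2)))), 14) = Mul(Mul(Rational(-3, 10), I, Pow(3, Rational(1, 2))), 14) = Mul(Rational(-21, 5), I, Pow(3, Rational(1, 2)))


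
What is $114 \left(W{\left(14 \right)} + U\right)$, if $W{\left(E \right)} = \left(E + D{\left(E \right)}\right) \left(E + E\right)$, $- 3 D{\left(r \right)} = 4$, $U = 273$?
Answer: $71554$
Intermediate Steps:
$D{\left(r \right)} = - \frac{4}{3}$ ($D{\left(r \right)} = \left(- \frac{1}{3}\right) 4 = - \frac{4}{3}$)
$W{\left(E \right)} = 2 E \left(- \frac{4}{3} + E\right)$ ($W{\left(E \right)} = \left(E - \frac{4}{3}\right) \left(E + E\right) = \left(- \frac{4}{3} + E\right) 2 E = 2 E \left(- \frac{4}{3} + E\right)$)
$114 \left(W{\left(14 \right)} + U\right) = 114 \left(\frac{2}{3} \cdot 14 \left(-4 + 3 \cdot 14\right) + 273\right) = 114 \left(\frac{2}{3} \cdot 14 \left(-4 + 42\right) + 273\right) = 114 \left(\frac{2}{3} \cdot 14 \cdot 38 + 273\right) = 114 \left(\frac{1064}{3} + 273\right) = 114 \cdot \frac{1883}{3} = 71554$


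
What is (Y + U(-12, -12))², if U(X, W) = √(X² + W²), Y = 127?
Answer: 16417 + 3048*√2 ≈ 20728.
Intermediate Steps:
U(X, W) = √(W² + X²)
(Y + U(-12, -12))² = (127 + √((-12)² + (-12)²))² = (127 + √(144 + 144))² = (127 + √288)² = (127 + 12*√2)²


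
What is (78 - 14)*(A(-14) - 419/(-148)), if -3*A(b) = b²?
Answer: -444016/111 ≈ -4000.1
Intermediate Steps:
A(b) = -b²/3
(78 - 14)*(A(-14) - 419/(-148)) = (78 - 14)*(-⅓*(-14)² - 419/(-148)) = 64*(-⅓*196 - 419*(-1/148)) = 64*(-196/3 + 419/148) = 64*(-27751/444) = -444016/111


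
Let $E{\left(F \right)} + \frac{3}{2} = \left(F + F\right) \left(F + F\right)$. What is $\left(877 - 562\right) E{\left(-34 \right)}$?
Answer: $\frac{2912175}{2} \approx 1.4561 \cdot 10^{6}$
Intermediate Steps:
$E{\left(F \right)} = - \frac{3}{2} + 4 F^{2}$ ($E{\left(F \right)} = - \frac{3}{2} + \left(F + F\right) \left(F + F\right) = - \frac{3}{2} + 2 F 2 F = - \frac{3}{2} + 4 F^{2}$)
$\left(877 - 562\right) E{\left(-34 \right)} = \left(877 - 562\right) \left(- \frac{3}{2} + 4 \left(-34\right)^{2}\right) = 315 \left(- \frac{3}{2} + 4 \cdot 1156\right) = 315 \left(- \frac{3}{2} + 4624\right) = 315 \cdot \frac{9245}{2} = \frac{2912175}{2}$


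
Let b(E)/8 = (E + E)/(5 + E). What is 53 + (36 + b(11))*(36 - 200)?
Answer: -7655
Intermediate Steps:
b(E) = 16*E/(5 + E) (b(E) = 8*((E + E)/(5 + E)) = 8*((2*E)/(5 + E)) = 8*(2*E/(5 + E)) = 16*E/(5 + E))
53 + (36 + b(11))*(36 - 200) = 53 + (36 + 16*11/(5 + 11))*(36 - 200) = 53 + (36 + 16*11/16)*(-164) = 53 + (36 + 16*11*(1/16))*(-164) = 53 + (36 + 11)*(-164) = 53 + 47*(-164) = 53 - 7708 = -7655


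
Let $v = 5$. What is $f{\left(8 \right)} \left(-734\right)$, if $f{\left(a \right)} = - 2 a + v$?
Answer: $8074$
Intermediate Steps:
$f{\left(a \right)} = 5 - 2 a$ ($f{\left(a \right)} = - 2 a + 5 = 5 - 2 a$)
$f{\left(8 \right)} \left(-734\right) = \left(5 - 16\right) \left(-734\right) = \left(-11\right) \left(-734\right) = 8074$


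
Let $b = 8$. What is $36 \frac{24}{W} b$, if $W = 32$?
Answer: $216$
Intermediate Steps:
$36 \frac{24}{W} b = 36 \cdot \frac{24}{32} \cdot 8 = 36 \cdot 24 \cdot \frac{1}{32} \cdot 8 = 36 \cdot \frac{3}{4} \cdot 8 = 27 \cdot 8 = 216$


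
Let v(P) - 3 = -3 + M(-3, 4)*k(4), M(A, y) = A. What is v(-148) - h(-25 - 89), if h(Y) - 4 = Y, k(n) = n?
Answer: 98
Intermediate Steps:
h(Y) = 4 + Y
v(P) = -12 (v(P) = 3 + (-3 - 3*4) = 3 + (-3 - 12) = 3 - 15 = -12)
v(-148) - h(-25 - 89) = -12 - (4 + (-25 - 89)) = -12 - (4 - 114) = -12 - 1*(-110) = -12 + 110 = 98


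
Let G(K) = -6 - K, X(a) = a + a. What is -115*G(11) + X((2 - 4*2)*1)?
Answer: 1943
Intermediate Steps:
X(a) = 2*a
-115*G(11) + X((2 - 4*2)*1) = -115*(-6 - 1*11) + 2*((2 - 4*2)*1) = -115*(-6 - 11) + 2*((2 - 8)*1) = -115*(-17) + 2*(-6*1) = 1955 + 2*(-6) = 1955 - 12 = 1943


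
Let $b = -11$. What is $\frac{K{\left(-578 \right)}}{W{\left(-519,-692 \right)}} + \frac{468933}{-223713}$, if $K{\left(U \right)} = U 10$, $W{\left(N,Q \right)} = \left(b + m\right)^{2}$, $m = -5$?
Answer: $- \frac{1757597}{71232} \approx -24.674$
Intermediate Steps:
$W{\left(N,Q \right)} = 256$ ($W{\left(N,Q \right)} = \left(-11 - 5\right)^{2} = \left(-16\right)^{2} = 256$)
$K{\left(U \right)} = 10 U$
$\frac{K{\left(-578 \right)}}{W{\left(-519,-692 \right)}} + \frac{468933}{-223713} = \frac{10 \left(-578\right)}{256} + \frac{468933}{-223713} = \left(-5780\right) \frac{1}{256} + 468933 \left(- \frac{1}{223713}\right) = - \frac{1445}{64} - \frac{2333}{1113} = - \frac{1757597}{71232}$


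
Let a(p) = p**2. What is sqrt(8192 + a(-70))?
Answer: 2*sqrt(3273) ≈ 114.42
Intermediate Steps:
sqrt(8192 + a(-70)) = sqrt(8192 + (-70)**2) = sqrt(8192 + 4900) = sqrt(13092) = 2*sqrt(3273)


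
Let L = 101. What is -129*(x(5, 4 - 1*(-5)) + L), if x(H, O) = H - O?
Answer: -12513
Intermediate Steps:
-129*(x(5, 4 - 1*(-5)) + L) = -129*((5 - (4 - 1*(-5))) + 101) = -129*((5 - (4 + 5)) + 101) = -129*((5 - 1*9) + 101) = -129*((5 - 9) + 101) = -129*(-4 + 101) = -129*97 = -12513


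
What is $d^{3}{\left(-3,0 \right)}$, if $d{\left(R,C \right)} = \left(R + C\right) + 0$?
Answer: $-27$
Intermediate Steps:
$d{\left(R,C \right)} = C + R$ ($d{\left(R,C \right)} = \left(C + R\right) + 0 = C + R$)
$d^{3}{\left(-3,0 \right)} = \left(0 - 3\right)^{3} = \left(-3\right)^{3} = -27$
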